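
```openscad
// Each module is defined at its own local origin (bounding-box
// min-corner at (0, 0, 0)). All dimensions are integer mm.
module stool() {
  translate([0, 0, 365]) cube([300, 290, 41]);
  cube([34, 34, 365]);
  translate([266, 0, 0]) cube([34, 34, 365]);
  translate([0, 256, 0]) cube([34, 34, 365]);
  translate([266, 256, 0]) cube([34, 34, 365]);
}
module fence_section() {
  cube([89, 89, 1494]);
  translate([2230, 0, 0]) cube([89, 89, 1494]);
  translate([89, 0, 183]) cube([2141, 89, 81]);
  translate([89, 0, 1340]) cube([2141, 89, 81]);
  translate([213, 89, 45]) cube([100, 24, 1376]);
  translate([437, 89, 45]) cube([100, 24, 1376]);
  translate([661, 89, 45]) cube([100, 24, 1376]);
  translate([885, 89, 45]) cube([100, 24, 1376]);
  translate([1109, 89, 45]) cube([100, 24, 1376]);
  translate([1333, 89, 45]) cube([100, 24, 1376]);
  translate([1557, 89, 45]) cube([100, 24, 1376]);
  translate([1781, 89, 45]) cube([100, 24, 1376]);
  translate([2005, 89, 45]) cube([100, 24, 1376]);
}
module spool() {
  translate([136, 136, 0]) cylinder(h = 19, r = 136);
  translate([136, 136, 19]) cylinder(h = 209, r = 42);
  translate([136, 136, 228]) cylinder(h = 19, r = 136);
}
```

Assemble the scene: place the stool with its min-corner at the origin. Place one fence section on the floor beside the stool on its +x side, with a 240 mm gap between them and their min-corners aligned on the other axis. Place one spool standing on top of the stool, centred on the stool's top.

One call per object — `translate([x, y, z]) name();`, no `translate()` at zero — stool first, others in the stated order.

stool();
translate([540, 0, 0]) fence_section();
translate([14, 9, 406]) spool();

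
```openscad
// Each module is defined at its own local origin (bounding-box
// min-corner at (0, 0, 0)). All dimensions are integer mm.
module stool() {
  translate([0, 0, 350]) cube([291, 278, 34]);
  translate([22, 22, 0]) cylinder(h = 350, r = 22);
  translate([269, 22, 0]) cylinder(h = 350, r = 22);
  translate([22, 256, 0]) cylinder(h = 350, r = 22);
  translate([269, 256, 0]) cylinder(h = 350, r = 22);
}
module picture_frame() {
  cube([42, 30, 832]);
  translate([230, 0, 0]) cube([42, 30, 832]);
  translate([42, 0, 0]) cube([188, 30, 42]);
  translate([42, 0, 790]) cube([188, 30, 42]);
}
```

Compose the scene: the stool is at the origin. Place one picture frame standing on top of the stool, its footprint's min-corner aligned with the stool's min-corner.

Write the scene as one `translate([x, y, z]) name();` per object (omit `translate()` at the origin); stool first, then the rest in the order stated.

stool();
translate([0, 0, 384]) picture_frame();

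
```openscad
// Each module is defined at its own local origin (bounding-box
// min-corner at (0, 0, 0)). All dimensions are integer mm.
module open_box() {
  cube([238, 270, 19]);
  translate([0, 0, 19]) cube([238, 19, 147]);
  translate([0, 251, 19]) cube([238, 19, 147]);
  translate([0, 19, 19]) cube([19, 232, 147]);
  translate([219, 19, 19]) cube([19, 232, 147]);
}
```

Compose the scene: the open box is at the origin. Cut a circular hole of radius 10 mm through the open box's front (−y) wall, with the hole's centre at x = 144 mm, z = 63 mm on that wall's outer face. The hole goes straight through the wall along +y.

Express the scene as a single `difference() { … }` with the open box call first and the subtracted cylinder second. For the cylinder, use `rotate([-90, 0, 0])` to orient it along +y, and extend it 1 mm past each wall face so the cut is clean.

difference() {
  open_box();
  translate([144, -1, 63]) rotate([-90, 0, 0]) cylinder(h = 21, r = 10);
}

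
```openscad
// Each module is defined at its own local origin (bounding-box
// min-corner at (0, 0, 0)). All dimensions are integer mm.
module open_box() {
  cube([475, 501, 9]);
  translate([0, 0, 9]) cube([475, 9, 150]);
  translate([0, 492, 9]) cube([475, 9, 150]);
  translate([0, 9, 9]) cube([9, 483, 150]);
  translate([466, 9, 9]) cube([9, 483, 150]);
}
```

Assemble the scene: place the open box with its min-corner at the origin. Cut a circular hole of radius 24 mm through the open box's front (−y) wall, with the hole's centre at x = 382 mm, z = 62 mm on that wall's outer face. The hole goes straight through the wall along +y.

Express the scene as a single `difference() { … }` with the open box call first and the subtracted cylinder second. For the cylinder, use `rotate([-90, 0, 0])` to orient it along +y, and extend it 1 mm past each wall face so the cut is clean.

difference() {
  open_box();
  translate([382, -1, 62]) rotate([-90, 0, 0]) cylinder(h = 11, r = 24);
}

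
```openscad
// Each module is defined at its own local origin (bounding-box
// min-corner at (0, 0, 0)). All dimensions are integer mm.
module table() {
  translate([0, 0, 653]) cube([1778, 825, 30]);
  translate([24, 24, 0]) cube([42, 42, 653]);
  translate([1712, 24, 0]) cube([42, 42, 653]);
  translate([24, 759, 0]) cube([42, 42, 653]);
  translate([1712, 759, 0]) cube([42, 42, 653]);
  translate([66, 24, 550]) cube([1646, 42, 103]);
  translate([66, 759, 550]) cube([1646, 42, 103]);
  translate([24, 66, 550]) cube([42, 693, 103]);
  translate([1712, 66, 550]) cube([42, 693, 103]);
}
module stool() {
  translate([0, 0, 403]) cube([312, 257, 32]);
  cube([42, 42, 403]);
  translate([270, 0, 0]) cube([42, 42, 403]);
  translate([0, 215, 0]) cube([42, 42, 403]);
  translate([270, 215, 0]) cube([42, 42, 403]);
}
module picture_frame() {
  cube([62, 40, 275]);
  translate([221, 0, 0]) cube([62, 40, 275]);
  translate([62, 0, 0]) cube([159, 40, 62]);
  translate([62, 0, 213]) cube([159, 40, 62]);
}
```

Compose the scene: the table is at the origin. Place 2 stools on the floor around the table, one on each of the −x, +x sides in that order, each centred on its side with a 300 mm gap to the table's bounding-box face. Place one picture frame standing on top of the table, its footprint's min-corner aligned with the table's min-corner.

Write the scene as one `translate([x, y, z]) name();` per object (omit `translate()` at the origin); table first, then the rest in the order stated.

table();
translate([-612, 284, 0]) stool();
translate([2078, 284, 0]) stool();
translate([0, 0, 683]) picture_frame();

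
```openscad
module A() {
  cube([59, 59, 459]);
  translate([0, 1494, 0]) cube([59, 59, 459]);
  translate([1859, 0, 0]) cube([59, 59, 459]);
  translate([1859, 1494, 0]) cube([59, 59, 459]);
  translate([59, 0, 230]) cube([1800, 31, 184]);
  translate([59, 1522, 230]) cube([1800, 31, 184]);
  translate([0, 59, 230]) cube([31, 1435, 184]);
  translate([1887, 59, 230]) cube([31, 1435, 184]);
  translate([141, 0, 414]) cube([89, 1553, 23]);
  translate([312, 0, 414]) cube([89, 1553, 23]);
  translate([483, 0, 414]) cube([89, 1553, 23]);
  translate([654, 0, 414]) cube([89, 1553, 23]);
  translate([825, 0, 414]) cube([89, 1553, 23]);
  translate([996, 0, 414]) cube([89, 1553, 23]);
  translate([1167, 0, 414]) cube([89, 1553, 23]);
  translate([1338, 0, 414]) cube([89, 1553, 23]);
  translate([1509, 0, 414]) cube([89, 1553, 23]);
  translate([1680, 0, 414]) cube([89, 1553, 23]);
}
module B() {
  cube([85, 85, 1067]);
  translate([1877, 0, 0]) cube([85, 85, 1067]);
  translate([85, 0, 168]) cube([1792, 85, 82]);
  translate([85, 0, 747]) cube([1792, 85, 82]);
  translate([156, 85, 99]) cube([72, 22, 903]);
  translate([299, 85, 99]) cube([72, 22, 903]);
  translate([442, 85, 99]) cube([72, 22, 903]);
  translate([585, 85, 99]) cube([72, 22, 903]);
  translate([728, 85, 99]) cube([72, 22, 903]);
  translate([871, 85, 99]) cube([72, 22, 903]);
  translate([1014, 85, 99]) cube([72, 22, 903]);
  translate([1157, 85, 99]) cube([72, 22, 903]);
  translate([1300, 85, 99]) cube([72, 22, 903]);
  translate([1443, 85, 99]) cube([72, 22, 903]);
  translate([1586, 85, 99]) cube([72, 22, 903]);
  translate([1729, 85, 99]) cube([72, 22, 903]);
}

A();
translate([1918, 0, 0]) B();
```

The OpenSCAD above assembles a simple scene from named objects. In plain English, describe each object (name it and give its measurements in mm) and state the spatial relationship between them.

A is a bed frame 1918 mm long (x) by 1553 mm wide (y). Four 59×59 mm corner posts, 459 mm tall, at the corners of the footprint. Four rails of 31 mm thickness and 184 mm height run between adjacent posts with their undersides at z = 230 mm, their outer faces flush with the outside of the frame (the two x-running rails run between the posts' inner faces; the two y-running rails run between the posts' inner faces). 10 slats, each 89 mm wide (x) and 23 mm thick, lie across the top of the two x-running rails, running the full 1553 mm width of the frame in y; the slats are evenly spaced along x between the inner faces of the end posts with equal gaps (rounded down to the nearest mm) at the −x end and between each pair — any rounding remainder accumulates at the +x end.

B is a fence section. Two 85×85 mm posts, 1067 mm tall, stand on the floor with a clear span of 1792 mm between their inner faces. Two horizontal rails of 85×82 mm section span the gap between the posts with their undersides at z = 168 mm and z = 747 mm, flush with the posts' −y face. 12 pickets, each 72 mm wide, 22 mm thick and 903 mm tall, are fixed to the +y face of the rails with their bottoms at z = 99 mm, evenly spaced across the span with equal gaps (rounded down to the nearest mm) at the −x end and between each pair — any rounding remainder accumulates at the +x end.

The fence section is against the bed frame's +x side, with their −y faces flush.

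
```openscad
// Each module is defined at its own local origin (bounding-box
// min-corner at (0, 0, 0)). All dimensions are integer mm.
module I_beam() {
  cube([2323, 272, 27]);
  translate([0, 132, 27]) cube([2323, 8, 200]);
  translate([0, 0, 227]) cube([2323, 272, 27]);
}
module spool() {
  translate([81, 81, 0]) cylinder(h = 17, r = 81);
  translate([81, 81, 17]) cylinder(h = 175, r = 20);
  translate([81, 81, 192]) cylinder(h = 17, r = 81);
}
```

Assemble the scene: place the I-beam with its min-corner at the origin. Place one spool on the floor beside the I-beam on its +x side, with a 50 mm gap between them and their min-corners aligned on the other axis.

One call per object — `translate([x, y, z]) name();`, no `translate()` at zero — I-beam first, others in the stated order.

I_beam();
translate([2373, 0, 0]) spool();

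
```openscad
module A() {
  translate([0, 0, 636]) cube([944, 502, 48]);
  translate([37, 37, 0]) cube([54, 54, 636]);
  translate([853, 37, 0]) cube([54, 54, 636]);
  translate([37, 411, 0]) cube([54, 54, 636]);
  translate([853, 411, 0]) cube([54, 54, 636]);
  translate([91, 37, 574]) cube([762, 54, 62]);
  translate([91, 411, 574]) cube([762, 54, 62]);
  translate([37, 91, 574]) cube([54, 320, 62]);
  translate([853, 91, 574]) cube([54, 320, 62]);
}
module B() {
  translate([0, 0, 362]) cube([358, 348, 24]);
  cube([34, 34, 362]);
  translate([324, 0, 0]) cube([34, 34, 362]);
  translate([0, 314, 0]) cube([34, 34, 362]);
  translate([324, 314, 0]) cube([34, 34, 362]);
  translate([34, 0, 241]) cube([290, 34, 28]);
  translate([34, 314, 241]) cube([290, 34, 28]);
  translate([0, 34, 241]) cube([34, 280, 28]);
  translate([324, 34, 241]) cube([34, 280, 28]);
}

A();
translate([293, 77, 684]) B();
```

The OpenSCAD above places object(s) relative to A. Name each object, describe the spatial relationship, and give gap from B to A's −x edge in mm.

A is a table. B is a stool. The stool is on top of the table, centred. The gap from the stool to the table's −x edge is 293 mm.

The stool's min-x is at 293; the table's min-x is 0; gap = 293 mm.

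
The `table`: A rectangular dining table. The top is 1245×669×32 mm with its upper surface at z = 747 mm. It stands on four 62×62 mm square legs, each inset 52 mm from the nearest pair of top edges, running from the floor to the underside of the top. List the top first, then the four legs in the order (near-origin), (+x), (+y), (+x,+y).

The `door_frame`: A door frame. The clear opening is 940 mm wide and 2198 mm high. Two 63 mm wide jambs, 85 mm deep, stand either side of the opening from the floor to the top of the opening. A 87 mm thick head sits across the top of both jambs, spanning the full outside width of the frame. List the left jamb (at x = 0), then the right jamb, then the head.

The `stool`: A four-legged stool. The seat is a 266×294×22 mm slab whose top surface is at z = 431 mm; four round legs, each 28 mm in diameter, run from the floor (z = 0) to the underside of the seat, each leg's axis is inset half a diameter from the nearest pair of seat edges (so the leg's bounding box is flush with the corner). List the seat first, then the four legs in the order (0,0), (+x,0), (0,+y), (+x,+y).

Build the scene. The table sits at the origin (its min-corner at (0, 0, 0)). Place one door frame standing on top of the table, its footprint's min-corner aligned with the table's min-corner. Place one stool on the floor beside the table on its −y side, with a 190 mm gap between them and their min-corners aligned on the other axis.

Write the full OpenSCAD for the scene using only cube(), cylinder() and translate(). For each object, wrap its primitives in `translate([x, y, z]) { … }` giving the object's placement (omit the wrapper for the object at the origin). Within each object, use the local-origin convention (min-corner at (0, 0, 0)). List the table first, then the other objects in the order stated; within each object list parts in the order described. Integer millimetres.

translate([0, 0, 715]) cube([1245, 669, 32]);
translate([52, 52, 0]) cube([62, 62, 715]);
translate([1131, 52, 0]) cube([62, 62, 715]);
translate([52, 555, 0]) cube([62, 62, 715]);
translate([1131, 555, 0]) cube([62, 62, 715]);
translate([0, 0, 747]) {
  cube([63, 85, 2198]);
  translate([1003, 0, 0]) cube([63, 85, 2198]);
  translate([0, 0, 2198]) cube([1066, 85, 87]);
}
translate([0, -484, 0]) {
  translate([0, 0, 409]) cube([266, 294, 22]);
  translate([14, 14, 0]) cylinder(h = 409, r = 14);
  translate([252, 14, 0]) cylinder(h = 409, r = 14);
  translate([14, 280, 0]) cylinder(h = 409, r = 14);
  translate([252, 280, 0]) cylinder(h = 409, r = 14);
}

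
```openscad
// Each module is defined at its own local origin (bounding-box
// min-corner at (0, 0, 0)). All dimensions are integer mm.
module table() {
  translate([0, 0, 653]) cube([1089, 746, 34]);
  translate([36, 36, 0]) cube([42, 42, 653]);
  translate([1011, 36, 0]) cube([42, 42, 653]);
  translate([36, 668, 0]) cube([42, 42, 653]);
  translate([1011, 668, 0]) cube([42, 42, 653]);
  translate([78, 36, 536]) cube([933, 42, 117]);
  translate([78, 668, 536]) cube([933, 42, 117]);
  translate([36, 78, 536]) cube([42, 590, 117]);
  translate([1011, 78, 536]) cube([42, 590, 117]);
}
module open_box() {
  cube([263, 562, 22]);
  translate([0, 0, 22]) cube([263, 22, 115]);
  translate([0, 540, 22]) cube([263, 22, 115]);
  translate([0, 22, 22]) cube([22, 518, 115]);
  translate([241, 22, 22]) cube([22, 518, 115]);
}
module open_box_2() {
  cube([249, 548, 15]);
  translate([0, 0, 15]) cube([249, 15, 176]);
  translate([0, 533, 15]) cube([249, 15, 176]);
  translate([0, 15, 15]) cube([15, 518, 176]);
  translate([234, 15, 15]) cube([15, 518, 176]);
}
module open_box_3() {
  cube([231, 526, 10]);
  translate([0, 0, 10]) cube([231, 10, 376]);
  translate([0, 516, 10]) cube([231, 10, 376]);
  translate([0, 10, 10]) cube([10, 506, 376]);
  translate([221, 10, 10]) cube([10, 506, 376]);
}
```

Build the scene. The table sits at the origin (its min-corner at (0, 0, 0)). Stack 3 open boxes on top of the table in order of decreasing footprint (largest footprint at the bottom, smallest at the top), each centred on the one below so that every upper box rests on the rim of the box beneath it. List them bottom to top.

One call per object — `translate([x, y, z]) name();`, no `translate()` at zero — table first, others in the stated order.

table();
translate([413, 92, 687]) open_box();
translate([420, 99, 824]) open_box_2();
translate([429, 110, 1015]) open_box_3();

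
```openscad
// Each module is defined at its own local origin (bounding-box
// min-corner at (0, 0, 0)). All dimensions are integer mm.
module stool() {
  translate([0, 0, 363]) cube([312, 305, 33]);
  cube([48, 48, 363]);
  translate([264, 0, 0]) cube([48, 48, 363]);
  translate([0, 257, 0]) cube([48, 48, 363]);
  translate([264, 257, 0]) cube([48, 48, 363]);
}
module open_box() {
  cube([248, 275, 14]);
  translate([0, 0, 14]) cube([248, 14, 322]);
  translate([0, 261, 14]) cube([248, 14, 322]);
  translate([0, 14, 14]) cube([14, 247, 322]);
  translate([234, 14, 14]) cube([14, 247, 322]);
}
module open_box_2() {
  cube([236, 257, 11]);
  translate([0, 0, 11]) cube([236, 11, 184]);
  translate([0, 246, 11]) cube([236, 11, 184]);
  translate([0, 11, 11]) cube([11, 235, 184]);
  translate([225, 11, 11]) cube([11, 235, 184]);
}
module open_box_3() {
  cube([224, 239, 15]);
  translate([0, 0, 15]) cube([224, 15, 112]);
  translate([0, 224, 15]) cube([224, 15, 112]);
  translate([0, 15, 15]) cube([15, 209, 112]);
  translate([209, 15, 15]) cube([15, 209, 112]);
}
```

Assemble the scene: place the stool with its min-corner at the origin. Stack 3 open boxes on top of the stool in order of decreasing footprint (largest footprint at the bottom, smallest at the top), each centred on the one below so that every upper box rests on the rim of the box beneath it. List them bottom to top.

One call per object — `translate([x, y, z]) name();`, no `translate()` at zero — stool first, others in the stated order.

stool();
translate([32, 15, 396]) open_box();
translate([38, 24, 732]) open_box_2();
translate([44, 33, 927]) open_box_3();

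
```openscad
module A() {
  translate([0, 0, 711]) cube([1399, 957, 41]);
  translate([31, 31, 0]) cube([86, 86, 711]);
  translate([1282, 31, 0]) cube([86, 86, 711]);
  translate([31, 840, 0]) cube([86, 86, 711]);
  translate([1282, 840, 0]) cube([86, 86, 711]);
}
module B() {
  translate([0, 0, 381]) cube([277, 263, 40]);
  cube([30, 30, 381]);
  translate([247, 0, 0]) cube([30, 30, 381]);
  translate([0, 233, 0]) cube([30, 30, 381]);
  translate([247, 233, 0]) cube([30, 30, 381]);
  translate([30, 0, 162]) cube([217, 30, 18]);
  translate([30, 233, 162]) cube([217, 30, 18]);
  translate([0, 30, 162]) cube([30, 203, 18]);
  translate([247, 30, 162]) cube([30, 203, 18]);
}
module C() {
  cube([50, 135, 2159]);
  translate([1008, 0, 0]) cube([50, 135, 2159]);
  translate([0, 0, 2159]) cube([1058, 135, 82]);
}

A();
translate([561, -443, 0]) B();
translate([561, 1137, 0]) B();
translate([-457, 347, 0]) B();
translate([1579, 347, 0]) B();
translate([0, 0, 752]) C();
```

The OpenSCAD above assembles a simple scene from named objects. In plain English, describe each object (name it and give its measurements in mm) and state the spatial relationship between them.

A is a table with a 1399×957 mm rectangular top, 41 mm thick, top surface at z = 752 mm, supported by four 86×86 mm square legs, each inset 31 mm from the nearest pair of top edges, running from the floor.

B is a four-legged stool. The seat is 277×263 mm, 40 mm thick, top at z = 421 mm. It stands on four square legs, each 30×30 mm in cross-section, from z = 0 to the seat underside, each flush with a corner of the seat. Four stretchers, 30 mm wide and 18 mm tall, connect adjacent legs with their undersides at z = 162 mm, each running between the inner faces of the legs it joins and aligned with the legs' outer faces on the other axis.

C is a door frame. The clear opening is 958 mm wide and 2159 mm high. Two 50 mm wide jambs, 135 mm deep, stand either side of the opening from the floor to the top of the opening. A 82 mm thick head sits across the top of both jambs, spanning the full outside width of the frame.

Four stools sit around the table at the −y, +y, −x, +x sides. The door frame is on top of the table.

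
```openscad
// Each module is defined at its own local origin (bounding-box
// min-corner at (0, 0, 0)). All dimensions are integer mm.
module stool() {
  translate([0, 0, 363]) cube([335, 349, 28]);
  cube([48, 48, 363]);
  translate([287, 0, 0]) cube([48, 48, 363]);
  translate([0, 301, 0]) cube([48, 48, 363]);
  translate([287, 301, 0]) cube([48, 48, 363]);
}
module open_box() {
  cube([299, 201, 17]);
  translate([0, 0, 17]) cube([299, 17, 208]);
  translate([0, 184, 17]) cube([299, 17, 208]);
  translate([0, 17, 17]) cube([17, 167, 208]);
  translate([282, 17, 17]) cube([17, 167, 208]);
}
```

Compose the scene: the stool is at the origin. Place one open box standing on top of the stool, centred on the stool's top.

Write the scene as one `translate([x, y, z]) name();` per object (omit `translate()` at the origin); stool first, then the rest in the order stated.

stool();
translate([18, 74, 391]) open_box();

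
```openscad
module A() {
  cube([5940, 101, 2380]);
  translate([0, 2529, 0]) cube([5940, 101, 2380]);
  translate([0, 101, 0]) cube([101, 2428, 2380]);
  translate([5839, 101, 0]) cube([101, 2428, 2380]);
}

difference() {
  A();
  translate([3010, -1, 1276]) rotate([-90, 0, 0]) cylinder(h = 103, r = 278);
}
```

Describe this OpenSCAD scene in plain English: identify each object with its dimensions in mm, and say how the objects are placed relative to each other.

A is a box-shaped house frame (walls only): outside footprint 5940×2630 mm, wall height 2380 mm, wall thickness 101 mm. The two y-facing walls run the full x-width; the two x-facing walls fit between the inner faces of the y-facing walls.

The house frame has a circular hole of radius 278 mm through its front wall, centred at (x = 3010, z = 1276).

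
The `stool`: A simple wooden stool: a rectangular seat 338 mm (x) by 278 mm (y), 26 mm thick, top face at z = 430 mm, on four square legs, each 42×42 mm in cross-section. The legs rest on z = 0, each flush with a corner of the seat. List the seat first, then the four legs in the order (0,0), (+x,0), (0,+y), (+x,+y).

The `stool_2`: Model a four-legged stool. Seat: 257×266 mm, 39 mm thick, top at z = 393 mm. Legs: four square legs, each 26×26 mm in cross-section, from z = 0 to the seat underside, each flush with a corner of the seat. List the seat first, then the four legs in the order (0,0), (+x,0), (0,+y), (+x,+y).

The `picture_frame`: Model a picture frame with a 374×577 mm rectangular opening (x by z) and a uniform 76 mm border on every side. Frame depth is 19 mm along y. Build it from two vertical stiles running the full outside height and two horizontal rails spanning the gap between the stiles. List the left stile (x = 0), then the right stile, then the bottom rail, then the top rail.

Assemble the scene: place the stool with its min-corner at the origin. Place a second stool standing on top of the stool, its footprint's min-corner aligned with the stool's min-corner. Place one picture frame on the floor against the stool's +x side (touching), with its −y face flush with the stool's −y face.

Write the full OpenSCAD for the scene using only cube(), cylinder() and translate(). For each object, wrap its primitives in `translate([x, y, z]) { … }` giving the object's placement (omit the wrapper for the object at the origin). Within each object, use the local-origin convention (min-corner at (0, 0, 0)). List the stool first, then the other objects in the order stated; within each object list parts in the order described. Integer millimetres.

translate([0, 0, 404]) cube([338, 278, 26]);
cube([42, 42, 404]);
translate([296, 0, 0]) cube([42, 42, 404]);
translate([0, 236, 0]) cube([42, 42, 404]);
translate([296, 236, 0]) cube([42, 42, 404]);
translate([0, 0, 430]) {
  translate([0, 0, 354]) cube([257, 266, 39]);
  cube([26, 26, 354]);
  translate([231, 0, 0]) cube([26, 26, 354]);
  translate([0, 240, 0]) cube([26, 26, 354]);
  translate([231, 240, 0]) cube([26, 26, 354]);
}
translate([338, 0, 0]) {
  cube([76, 19, 729]);
  translate([450, 0, 0]) cube([76, 19, 729]);
  translate([76, 0, 0]) cube([374, 19, 76]);
  translate([76, 0, 653]) cube([374, 19, 76]);
}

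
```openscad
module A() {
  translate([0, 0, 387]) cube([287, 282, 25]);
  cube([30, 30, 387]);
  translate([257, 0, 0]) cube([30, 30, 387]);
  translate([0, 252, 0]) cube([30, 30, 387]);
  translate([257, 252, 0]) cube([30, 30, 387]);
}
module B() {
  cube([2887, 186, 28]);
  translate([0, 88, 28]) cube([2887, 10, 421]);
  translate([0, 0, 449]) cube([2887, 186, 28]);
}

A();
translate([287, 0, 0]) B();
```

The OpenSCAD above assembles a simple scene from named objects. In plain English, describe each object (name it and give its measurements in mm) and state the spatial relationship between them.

A is a simple wooden stool: a rectangular seat 287 mm (x) by 282 mm (y), 25 mm thick, top face at z = 412 mm, on four square legs, each 30×30 mm in cross-section. The legs rest on z = 0, each flush with a corner of the seat.

B is an I-beam lying along x, 2887 mm long. Overall section height 477 mm. Two flanges 186 mm wide (y) and 28 mm thick, one on the floor and one at the top; a web 10 mm thick runs between them, centred on the flange width.

The I-beam is against the stool's +x side, with their −y faces flush.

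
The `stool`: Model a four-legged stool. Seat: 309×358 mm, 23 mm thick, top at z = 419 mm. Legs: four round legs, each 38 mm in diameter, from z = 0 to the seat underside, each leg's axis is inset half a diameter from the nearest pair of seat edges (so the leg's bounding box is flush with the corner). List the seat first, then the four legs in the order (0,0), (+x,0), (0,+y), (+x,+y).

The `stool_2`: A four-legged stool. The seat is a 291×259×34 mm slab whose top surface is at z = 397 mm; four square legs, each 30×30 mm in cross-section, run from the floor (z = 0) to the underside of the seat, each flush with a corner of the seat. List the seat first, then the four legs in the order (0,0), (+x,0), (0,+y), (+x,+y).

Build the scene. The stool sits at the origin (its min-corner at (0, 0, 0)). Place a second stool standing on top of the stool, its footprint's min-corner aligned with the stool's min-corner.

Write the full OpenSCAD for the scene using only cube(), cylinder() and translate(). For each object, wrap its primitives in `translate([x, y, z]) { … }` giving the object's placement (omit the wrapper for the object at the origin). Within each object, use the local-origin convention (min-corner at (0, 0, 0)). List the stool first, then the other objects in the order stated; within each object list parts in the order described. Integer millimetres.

translate([0, 0, 396]) cube([309, 358, 23]);
translate([19, 19, 0]) cylinder(h = 396, r = 19);
translate([290, 19, 0]) cylinder(h = 396, r = 19);
translate([19, 339, 0]) cylinder(h = 396, r = 19);
translate([290, 339, 0]) cylinder(h = 396, r = 19);
translate([0, 0, 419]) {
  translate([0, 0, 363]) cube([291, 259, 34]);
  cube([30, 30, 363]);
  translate([261, 0, 0]) cube([30, 30, 363]);
  translate([0, 229, 0]) cube([30, 30, 363]);
  translate([261, 229, 0]) cube([30, 30, 363]);
}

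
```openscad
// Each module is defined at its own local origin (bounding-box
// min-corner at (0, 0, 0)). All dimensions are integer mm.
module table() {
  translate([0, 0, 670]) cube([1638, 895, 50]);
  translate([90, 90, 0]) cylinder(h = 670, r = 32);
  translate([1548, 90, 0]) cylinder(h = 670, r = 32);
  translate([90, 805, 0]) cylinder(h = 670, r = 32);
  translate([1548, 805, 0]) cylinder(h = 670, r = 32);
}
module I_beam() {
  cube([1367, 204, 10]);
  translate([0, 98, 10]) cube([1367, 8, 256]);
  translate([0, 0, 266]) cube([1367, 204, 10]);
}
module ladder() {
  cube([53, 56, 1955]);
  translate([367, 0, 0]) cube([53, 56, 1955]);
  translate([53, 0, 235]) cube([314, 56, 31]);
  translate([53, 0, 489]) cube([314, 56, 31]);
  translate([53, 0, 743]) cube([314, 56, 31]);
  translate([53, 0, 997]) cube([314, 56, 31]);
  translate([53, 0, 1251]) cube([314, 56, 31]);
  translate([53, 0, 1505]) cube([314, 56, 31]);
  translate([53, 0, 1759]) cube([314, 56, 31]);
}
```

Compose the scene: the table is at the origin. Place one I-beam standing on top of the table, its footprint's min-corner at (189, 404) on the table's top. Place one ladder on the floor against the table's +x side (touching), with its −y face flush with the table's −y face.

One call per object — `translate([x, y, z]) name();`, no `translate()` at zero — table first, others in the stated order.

table();
translate([189, 404, 720]) I_beam();
translate([1638, 0, 0]) ladder();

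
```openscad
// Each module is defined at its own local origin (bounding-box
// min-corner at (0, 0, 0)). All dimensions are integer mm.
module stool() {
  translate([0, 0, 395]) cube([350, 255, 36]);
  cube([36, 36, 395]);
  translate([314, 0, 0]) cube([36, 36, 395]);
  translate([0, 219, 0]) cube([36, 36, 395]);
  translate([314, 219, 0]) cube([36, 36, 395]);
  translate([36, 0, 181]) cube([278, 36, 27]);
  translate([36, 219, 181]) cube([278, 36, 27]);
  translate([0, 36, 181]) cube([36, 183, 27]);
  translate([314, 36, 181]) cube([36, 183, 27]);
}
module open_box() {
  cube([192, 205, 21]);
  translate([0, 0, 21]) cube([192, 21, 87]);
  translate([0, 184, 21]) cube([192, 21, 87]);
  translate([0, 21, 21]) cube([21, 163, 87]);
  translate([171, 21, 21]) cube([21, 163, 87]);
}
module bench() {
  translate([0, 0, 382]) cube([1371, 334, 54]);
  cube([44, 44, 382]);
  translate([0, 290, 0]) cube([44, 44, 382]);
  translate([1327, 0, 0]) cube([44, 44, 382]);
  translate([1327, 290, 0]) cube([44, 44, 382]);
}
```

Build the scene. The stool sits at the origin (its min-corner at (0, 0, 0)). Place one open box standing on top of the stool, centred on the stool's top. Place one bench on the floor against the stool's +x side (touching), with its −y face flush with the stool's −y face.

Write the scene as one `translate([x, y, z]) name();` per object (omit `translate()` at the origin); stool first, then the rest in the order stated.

stool();
translate([79, 25, 431]) open_box();
translate([350, 0, 0]) bench();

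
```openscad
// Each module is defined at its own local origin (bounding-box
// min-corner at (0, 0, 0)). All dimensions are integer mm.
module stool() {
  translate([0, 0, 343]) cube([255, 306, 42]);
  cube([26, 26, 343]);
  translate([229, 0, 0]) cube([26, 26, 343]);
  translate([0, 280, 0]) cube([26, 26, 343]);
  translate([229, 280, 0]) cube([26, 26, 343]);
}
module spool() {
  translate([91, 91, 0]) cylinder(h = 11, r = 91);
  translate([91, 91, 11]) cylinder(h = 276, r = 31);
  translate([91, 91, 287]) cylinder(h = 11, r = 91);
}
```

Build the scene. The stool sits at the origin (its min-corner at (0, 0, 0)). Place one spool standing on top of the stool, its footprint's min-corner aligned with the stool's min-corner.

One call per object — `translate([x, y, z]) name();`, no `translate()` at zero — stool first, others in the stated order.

stool();
translate([0, 0, 385]) spool();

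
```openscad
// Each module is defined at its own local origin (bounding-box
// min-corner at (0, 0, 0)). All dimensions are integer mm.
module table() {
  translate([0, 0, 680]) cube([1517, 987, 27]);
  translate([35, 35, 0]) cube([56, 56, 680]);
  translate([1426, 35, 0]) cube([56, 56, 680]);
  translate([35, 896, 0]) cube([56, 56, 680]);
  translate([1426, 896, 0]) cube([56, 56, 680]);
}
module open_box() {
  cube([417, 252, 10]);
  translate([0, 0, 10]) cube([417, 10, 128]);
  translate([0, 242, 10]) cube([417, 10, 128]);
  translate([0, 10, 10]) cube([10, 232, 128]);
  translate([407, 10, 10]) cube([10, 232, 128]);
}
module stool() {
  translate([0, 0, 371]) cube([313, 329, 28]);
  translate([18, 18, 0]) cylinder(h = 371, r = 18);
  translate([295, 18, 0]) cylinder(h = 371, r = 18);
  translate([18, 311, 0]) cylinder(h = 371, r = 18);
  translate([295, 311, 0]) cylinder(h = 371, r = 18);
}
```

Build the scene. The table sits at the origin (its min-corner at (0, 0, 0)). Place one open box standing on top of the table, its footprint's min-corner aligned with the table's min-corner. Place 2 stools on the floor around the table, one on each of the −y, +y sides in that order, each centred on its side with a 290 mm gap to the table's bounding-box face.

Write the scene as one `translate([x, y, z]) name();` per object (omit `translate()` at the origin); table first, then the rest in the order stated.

table();
translate([0, 0, 707]) open_box();
translate([602, -619, 0]) stool();
translate([602, 1277, 0]) stool();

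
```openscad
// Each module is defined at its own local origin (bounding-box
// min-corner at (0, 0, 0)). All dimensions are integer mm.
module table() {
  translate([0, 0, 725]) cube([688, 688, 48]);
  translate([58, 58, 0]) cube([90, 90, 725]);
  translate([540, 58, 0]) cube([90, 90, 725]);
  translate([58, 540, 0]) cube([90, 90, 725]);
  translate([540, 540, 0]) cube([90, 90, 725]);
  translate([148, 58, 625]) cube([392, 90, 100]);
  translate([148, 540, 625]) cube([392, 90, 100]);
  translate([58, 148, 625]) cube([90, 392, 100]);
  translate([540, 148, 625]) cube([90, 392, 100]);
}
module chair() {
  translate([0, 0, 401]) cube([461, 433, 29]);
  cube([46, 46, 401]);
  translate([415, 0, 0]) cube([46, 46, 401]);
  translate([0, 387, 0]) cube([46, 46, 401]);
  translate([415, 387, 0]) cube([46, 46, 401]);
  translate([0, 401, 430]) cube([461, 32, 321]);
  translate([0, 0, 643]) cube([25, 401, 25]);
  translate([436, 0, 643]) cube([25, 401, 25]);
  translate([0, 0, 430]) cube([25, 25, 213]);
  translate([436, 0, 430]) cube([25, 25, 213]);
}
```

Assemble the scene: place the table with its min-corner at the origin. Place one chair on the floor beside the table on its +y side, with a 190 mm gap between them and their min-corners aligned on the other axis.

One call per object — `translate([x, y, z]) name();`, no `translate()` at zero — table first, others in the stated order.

table();
translate([0, 878, 0]) chair();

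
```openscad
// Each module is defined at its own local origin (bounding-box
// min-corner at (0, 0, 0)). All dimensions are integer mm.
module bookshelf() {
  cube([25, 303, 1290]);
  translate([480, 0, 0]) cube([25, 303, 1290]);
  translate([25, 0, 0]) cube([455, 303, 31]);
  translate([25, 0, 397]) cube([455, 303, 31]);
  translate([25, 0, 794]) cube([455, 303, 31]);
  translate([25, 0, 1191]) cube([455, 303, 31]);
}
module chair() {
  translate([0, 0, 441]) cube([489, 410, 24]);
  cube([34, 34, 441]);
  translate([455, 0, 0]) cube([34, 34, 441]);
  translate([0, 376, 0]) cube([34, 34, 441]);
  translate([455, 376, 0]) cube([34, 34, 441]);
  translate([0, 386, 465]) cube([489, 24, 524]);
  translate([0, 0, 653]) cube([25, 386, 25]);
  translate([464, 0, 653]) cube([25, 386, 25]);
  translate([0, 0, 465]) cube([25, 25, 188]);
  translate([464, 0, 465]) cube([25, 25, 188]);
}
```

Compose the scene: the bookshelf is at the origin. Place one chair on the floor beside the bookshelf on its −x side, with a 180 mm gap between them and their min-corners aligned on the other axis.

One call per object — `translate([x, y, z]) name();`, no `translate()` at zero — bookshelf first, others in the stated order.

bookshelf();
translate([-669, 0, 0]) chair();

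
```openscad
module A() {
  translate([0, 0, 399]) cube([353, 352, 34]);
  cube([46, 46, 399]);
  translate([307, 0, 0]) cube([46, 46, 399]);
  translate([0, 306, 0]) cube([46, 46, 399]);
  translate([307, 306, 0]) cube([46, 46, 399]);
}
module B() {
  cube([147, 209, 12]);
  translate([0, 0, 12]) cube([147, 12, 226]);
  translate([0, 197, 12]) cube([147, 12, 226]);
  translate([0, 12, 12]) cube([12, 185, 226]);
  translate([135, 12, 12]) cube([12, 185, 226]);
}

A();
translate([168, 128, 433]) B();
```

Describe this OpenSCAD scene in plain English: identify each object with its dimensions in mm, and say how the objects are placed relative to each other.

A is a four-legged stool. The seat is 353×352 mm, 34 mm thick, top at z = 433 mm. It stands on four square legs, each 46×46 mm in cross-section, from z = 0 to the seat underside, each flush with a corner of the seat.

B is an open storage box with external size 147×209×238 mm and wall thickness 12 mm (the base is also 12 mm thick). The base covers the whole footprint; the four walls stand on the base, with the y-facing walls full-width and the x-facing walls fitting between their inner faces.

The open box is on top of the stool.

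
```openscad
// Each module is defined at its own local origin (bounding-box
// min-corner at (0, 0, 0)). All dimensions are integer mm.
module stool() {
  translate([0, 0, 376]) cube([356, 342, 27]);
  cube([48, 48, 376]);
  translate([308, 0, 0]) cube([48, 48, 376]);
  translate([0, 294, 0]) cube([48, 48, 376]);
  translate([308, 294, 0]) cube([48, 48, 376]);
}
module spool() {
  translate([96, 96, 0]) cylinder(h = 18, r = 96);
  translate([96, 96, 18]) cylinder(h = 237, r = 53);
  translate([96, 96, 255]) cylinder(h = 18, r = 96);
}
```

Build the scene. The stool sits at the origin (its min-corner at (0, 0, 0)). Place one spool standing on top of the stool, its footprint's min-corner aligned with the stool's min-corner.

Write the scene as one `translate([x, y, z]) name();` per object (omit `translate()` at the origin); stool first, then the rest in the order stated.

stool();
translate([0, 0, 403]) spool();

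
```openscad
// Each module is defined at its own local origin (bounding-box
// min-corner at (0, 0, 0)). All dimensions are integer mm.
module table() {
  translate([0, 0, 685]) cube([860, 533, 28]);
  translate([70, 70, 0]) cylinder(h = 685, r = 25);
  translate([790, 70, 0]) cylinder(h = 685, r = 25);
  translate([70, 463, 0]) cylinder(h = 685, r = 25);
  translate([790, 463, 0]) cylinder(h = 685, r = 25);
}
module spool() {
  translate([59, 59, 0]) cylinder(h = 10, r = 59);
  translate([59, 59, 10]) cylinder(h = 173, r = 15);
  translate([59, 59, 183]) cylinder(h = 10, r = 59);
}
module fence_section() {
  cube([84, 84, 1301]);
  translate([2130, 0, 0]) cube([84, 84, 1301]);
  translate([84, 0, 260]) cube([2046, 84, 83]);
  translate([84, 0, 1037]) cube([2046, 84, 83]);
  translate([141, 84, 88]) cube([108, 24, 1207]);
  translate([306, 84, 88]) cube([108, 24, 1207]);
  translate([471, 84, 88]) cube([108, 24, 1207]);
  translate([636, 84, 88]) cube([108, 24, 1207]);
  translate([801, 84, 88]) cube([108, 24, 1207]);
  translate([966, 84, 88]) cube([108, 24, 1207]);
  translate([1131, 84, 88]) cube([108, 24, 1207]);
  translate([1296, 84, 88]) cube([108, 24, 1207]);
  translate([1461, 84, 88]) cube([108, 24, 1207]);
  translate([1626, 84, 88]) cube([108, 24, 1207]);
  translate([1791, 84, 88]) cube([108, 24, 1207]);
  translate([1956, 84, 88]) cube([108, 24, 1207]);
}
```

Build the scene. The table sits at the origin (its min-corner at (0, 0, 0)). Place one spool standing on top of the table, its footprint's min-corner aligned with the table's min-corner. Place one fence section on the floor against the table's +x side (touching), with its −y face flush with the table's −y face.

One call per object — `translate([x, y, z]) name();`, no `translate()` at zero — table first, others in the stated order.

table();
translate([0, 0, 713]) spool();
translate([860, 0, 0]) fence_section();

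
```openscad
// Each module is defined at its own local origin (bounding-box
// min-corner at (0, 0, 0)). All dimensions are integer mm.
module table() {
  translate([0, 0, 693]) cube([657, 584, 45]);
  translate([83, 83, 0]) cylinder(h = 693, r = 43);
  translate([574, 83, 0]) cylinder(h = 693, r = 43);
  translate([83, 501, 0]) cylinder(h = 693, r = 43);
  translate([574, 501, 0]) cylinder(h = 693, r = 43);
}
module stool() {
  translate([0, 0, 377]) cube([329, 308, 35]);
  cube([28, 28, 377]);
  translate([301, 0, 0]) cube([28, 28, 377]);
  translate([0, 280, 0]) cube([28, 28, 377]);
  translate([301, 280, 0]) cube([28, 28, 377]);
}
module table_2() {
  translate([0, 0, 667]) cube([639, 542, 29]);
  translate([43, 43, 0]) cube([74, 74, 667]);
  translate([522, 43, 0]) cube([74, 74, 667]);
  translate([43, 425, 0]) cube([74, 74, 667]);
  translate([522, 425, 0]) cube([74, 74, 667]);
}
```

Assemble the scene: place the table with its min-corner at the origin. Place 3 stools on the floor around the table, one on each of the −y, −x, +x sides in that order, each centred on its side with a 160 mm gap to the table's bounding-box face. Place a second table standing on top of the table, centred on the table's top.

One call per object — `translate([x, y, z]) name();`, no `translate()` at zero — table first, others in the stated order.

table();
translate([164, -468, 0]) stool();
translate([-489, 138, 0]) stool();
translate([817, 138, 0]) stool();
translate([9, 21, 738]) table_2();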